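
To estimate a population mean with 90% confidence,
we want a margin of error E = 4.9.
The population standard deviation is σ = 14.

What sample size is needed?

z_0.05 = 1.645
n = (z×σ/E)² = (1.645×14/4.9)²
n = 22.0900
Round up: n = 23

Answer: n = 23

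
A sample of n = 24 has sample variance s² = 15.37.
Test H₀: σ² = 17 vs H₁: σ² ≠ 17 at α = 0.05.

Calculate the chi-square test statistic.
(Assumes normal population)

Answer: χ² = 20.7947, fail to reject H₀

Derivation:
df = n - 1 = 23
χ² = (n-1)s²/σ₀² = 23×15.37/17 = 20.7947
Critical values: χ²_{0.975,23} = 11.689, χ²_{0.025,23} = 38.076
Rejection region: χ² < 11.689 or χ² > 38.076
Decision: fail to reject H₀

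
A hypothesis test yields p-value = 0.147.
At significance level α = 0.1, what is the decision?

Answer: fail to reject H₀

Derivation:
Compare p-value to α:
0.147 ≥ 0.1
Decision: fail to reject H₀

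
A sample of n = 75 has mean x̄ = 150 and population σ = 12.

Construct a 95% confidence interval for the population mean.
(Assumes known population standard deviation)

Confidence level: 95%, α = 0.05
z_0.025 = 1.960
SE = σ/√n = 12/√75 = 1.3856
Margin of error = 1.960 × 1.3856 = 2.7158
CI: x̄ ± margin = 150 ± 2.7158
CI: (147.2842, 152.7158)

Answer: (147.2842, 152.7158)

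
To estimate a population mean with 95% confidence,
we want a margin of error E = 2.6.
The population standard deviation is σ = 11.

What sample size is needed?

Answer: n = 69

Derivation:
z_0.025 = 1.960
n = (z×σ/E)² = (1.960×11/2.6)²
n = 68.7624
Round up: n = 69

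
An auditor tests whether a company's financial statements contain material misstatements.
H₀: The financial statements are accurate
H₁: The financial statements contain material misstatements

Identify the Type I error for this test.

Answer: Concluding the statements are misstated when they are actually accurate

Derivation:
A Type I error (probability α) occurs when we reject a true H₀.
A Type II error (probability β) occurs when we fail to reject a false H₀.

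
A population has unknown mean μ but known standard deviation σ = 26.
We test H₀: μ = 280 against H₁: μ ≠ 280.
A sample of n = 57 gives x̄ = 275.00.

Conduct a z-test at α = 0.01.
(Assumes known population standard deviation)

Answer: z = -1.4519, fail to reject H₀

Derivation:
Standard error: SE = σ/√n = 26/√57 = 3.4438
z-statistic: z = (x̄ - μ₀)/SE = (275.00 - 280)/3.4438 = -1.4519
Critical value: ±2.576
p-value = 0.1465
Decision: fail to reject H₀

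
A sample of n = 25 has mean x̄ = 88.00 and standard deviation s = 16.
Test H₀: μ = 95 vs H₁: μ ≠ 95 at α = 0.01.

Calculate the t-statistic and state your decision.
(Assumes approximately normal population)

df = n - 1 = 24
SE = s/√n = 16/√25 = 3.2000
t = (x̄ - μ₀)/SE = (88.00 - 95)/3.2000 = -2.1875
Critical value: t_{0.005,24} = ±2.797
p-value ≈ 0.0387
Decision: fail to reject H₀

Answer: t = -2.1875, fail to reject H₀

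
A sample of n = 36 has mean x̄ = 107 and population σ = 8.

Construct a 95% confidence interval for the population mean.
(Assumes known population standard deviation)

Confidence level: 95%, α = 0.05
z_0.025 = 1.960
SE = σ/√n = 8/√36 = 1.3333
Margin of error = 1.960 × 1.3333 = 2.6133
CI: x̄ ± margin = 107 ± 2.6133
CI: (104.3867, 109.6133)

Answer: (104.3867, 109.6133)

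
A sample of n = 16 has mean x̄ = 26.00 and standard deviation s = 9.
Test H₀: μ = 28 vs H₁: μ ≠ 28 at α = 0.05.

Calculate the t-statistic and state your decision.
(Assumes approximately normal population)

Answer: t = -0.8889, fail to reject H₀

Derivation:
df = n - 1 = 15
SE = s/√n = 9/√16 = 2.2500
t = (x̄ - μ₀)/SE = (26.00 - 28)/2.2500 = -0.8889
Critical value: t_{0.025,15} = ±2.131
p-value ≈ 0.3881
Decision: fail to reject H₀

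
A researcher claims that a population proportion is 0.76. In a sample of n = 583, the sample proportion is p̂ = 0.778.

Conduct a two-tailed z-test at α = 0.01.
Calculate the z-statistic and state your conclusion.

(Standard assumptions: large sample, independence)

H₀: p = 0.76, H₁: p ≠ 0.76
Standard error: SE = √(p₀(1-p₀)/n) = √(0.76×0.24/583) = 0.017688
z-statistic: z = (p̂ - p₀)/SE = (0.778 - 0.76)/0.017688 = 1.0176
Critical value: z_0.005 = ±2.576
p-value = 0.3089
Decision: fail to reject H₀ at α = 0.01

Answer: z = 1.0176, fail to reject H₀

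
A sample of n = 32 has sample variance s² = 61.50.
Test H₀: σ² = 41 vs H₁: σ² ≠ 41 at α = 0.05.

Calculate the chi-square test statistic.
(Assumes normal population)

df = n - 1 = 31
χ² = (n-1)s²/σ₀² = 31×61.50/41 = 46.5000
Critical values: χ²_{0.975,31} = 17.539, χ²_{0.025,31} = 48.232
Rejection region: χ² < 17.539 or χ² > 48.232
Decision: fail to reject H₀

Answer: χ² = 46.5000, fail to reject H₀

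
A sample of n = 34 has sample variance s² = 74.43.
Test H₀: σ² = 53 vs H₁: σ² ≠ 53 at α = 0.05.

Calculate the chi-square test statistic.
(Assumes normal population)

df = n - 1 = 33
χ² = (n-1)s²/σ₀² = 33×74.43/53 = 46.3432
Critical values: χ²_{0.975,33} = 19.047, χ²_{0.025,33} = 50.725
Rejection region: χ² < 19.047 or χ² > 50.725
Decision: fail to reject H₀

Answer: χ² = 46.3432, fail to reject H₀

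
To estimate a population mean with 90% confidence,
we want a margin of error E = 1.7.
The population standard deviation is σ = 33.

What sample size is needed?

z_0.05 = 1.645
n = (z×σ/E)² = (1.645×33/1.7)²
n = 1019.6752
Round up: n = 1020

Answer: n = 1020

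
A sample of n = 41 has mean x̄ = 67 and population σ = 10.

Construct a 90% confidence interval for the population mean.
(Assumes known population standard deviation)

Answer: (64.4310, 69.5690)

Derivation:
Confidence level: 90%, α = 0.1
z_0.05 = 1.645
SE = σ/√n = 10/√41 = 1.5617
Margin of error = 1.645 × 1.5617 = 2.5690
CI: x̄ ± margin = 67 ± 2.5690
CI: (64.4310, 69.5690)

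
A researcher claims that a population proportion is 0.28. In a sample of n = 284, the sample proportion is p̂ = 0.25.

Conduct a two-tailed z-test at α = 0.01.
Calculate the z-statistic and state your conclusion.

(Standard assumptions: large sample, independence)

Answer: z = -1.1260, fail to reject H₀

Derivation:
H₀: p = 0.28, H₁: p ≠ 0.28
Standard error: SE = √(p₀(1-p₀)/n) = √(0.28×0.72/284) = 0.026643
z-statistic: z = (p̂ - p₀)/SE = (0.25 - 0.28)/0.026643 = -1.1260
Critical value: z_0.005 = ±2.576
p-value = 0.2602
Decision: fail to reject H₀ at α = 0.01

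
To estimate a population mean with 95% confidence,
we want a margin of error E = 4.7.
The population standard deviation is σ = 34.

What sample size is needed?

Answer: n = 202

Derivation:
z_0.025 = 1.960
n = (z×σ/E)² = (1.960×34/4.7)²
n = 201.0362
Round up: n = 202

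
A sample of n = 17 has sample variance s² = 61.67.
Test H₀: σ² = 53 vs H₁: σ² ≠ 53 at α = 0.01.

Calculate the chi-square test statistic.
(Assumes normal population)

Answer: χ² = 18.6174, fail to reject H₀

Derivation:
df = n - 1 = 16
χ² = (n-1)s²/σ₀² = 16×61.67/53 = 18.6174
Critical values: χ²_{0.995,16} = 5.142, χ²_{0.005,16} = 34.267
Rejection region: χ² < 5.142 or χ² > 34.267
Decision: fail to reject H₀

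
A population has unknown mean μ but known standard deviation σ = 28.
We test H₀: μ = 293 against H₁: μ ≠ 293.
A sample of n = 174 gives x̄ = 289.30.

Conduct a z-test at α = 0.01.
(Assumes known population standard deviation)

Standard error: SE = σ/√n = 28/√174 = 2.1227
z-statistic: z = (x̄ - μ₀)/SE = (289.30 - 293)/2.1227 = -1.7431
Critical value: ±2.576
p-value = 0.0813
Decision: fail to reject H₀

Answer: z = -1.7431, fail to reject H₀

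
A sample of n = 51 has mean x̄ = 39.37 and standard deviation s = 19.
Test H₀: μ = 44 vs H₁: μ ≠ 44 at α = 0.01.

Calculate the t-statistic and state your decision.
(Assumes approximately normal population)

Answer: t = -1.7403, fail to reject H₀

Derivation:
df = n - 1 = 50
SE = s/√n = 19/√51 = 2.6605
t = (x̄ - μ₀)/SE = (39.37 - 44)/2.6605 = -1.7403
Critical value: t_{0.005,50} = ±2.678
p-value ≈ 0.0880
Decision: fail to reject H₀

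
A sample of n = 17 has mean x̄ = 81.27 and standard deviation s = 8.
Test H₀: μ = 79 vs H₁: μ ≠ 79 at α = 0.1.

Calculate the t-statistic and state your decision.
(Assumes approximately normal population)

Answer: t = 1.1699, fail to reject H₀

Derivation:
df = n - 1 = 16
SE = s/√n = 8/√17 = 1.9403
t = (x̄ - μ₀)/SE = (81.27 - 79)/1.9403 = 1.1699
Critical value: t_{0.05,16} = ±1.746
p-value ≈ 0.2592
Decision: fail to reject H₀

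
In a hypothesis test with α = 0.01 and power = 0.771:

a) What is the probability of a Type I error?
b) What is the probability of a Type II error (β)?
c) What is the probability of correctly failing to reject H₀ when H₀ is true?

Answer: a) 0.01, b) 0.229, c) 0.99

Derivation:
a) Type I error probability = α = 0.01
b) Power = P(reject H₀ | H₁ true) = 1 - β = 0.771, so Type II error probability = β = 1 - Power = 0.229
c) P(fail to reject H₀ | H₀ true) = 1 - α = 0.99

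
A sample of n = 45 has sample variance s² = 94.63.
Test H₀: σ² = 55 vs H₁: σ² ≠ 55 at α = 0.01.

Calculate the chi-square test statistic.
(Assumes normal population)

Answer: χ² = 75.7040, reject H₀

Derivation:
df = n - 1 = 44
χ² = (n-1)s²/σ₀² = 44×94.63/55 = 75.7040
Critical values: χ²_{0.995,44} = 23.584, χ²_{0.005,44} = 71.893
Rejection region: χ² < 23.584 or χ² > 71.893
Decision: reject H₀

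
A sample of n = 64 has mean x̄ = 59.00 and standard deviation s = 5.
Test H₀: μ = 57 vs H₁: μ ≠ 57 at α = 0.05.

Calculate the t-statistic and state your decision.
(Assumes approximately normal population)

Answer: t = 3.2000, reject H₀

Derivation:
df = n - 1 = 63
SE = s/√n = 5/√64 = 0.6250
t = (x̄ - μ₀)/SE = (59.00 - 57)/0.6250 = 3.2000
Critical value: t_{0.025,63} = ±1.998
p-value ≈ 0.0022
Decision: reject H₀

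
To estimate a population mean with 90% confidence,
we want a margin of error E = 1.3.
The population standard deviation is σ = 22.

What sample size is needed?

z_0.05 = 1.645
n = (z×σ/E)² = (1.645×22/1.3)²
n = 774.9799
Round up: n = 775

Answer: n = 775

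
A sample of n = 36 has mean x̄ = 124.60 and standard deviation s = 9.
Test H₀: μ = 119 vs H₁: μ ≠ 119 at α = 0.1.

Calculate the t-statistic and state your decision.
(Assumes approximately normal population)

df = n - 1 = 35
SE = s/√n = 9/√36 = 1.5000
t = (x̄ - μ₀)/SE = (124.60 - 119)/1.5000 = 3.7333
Critical value: t_{0.05,35} = ±1.690
p-value ≈ 0.0007
Decision: reject H₀

Answer: t = 3.7333, reject H₀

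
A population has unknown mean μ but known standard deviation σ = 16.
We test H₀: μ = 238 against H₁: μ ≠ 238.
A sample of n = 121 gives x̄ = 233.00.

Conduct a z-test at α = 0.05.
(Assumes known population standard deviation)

Answer: z = -3.4376, reject H₀

Derivation:
Standard error: SE = σ/√n = 16/√121 = 1.4545
z-statistic: z = (x̄ - μ₀)/SE = (233.00 - 238)/1.4545 = -3.4376
Critical value: ±1.960
p-value = 0.0006
Decision: reject H₀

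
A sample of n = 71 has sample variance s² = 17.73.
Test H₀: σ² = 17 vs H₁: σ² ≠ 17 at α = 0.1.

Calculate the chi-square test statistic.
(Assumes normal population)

df = n - 1 = 70
χ² = (n-1)s²/σ₀² = 70×17.73/17 = 73.0059
Critical values: χ²_{0.95,70} = 51.739, χ²_{0.05,70} = 90.531
Rejection region: χ² < 51.739 or χ² > 90.531
Decision: fail to reject H₀

Answer: χ² = 73.0059, fail to reject H₀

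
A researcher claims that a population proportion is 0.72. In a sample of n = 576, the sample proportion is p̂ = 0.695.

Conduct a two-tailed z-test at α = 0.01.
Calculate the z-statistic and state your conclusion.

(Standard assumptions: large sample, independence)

H₀: p = 0.72, H₁: p ≠ 0.72
Standard error: SE = √(p₀(1-p₀)/n) = √(0.72×0.28/576) = 0.018708
z-statistic: z = (p̂ - p₀)/SE = (0.695 - 0.72)/0.018708 = -1.3363
Critical value: z_0.005 = ±2.576
p-value = 0.1815
Decision: fail to reject H₀ at α = 0.01

Answer: z = -1.3363, fail to reject H₀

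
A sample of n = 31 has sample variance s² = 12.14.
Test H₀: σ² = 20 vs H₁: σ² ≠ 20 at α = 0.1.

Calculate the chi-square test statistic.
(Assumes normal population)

df = n - 1 = 30
χ² = (n-1)s²/σ₀² = 30×12.14/20 = 18.2100
Critical values: χ²_{0.95,30} = 18.493, χ²_{0.05,30} = 43.773
Rejection region: χ² < 18.493 or χ² > 43.773
Decision: reject H₀

Answer: χ² = 18.2100, reject H₀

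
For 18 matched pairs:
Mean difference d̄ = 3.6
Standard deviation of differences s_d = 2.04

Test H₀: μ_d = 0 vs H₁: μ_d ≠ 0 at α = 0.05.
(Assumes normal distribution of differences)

Answer: t = 7.4875, reject H₀

Derivation:
df = n - 1 = 17
SE = s_d/√n = 2.04/√18 = 0.4808
t = d̄/SE = 3.6/0.4808 = 7.4875
Critical value: t_{0.025,17} = ±2.110
p-value < 0.0001
Decision: reject H₀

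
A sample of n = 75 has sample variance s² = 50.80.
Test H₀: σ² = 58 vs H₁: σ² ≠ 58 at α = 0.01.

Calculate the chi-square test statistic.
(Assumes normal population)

Answer: χ² = 64.8138, fail to reject H₀

Derivation:
df = n - 1 = 74
χ² = (n-1)s²/σ₀² = 74×50.80/58 = 64.8138
Critical values: χ²_{0.995,74} = 46.417, χ²_{0.005,74} = 109.074
Rejection region: χ² < 46.417 or χ² > 109.074
Decision: fail to reject H₀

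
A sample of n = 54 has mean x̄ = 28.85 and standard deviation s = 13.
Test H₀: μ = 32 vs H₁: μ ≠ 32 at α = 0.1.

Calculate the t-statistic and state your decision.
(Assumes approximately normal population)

Answer: t = -1.7806, reject H₀

Derivation:
df = n - 1 = 53
SE = s/√n = 13/√54 = 1.7691
t = (x̄ - μ₀)/SE = (28.85 - 32)/1.7691 = -1.7806
Critical value: t_{0.05,53} = ±1.674
p-value ≈ 0.0807
Decision: reject H₀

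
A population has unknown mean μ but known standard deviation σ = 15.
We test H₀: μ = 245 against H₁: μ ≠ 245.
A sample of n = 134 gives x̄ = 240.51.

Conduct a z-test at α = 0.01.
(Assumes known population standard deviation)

Standard error: SE = σ/√n = 15/√134 = 1.2958
z-statistic: z = (x̄ - μ₀)/SE = (240.51 - 245)/1.2958 = -3.4650
Critical value: ±2.576
p-value = 0.0005
Decision: reject H₀

Answer: z = -3.4650, reject H₀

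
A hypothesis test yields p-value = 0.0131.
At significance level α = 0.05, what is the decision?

Compare p-value to α:
0.0131 < 0.05
Decision: reject H₀

Answer: reject H₀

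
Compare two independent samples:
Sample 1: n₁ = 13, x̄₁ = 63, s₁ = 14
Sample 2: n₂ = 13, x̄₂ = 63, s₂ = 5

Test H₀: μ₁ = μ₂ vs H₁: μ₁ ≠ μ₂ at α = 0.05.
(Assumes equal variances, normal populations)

Answer: t = 0.0000, fail to reject H₀

Derivation:
Pooled variance: s²_p = [12×14² + 12×5²]/(24) = 110.5000
s_p = 10.5119
SE = s_p×√(1/n₁ + 1/n₂) = 10.5119×√(1/13 + 1/13) = 4.1231
t = (x̄₁ - x̄₂)/SE = (63 - 63)/4.1231 = 0.0000
df = 24, t-critical = ±2.064
Decision: fail to reject H₀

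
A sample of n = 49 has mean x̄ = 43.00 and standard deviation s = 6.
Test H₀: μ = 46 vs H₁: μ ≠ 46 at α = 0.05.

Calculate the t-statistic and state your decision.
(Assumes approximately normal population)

df = n - 1 = 48
SE = s/√n = 6/√49 = 0.8571
t = (x̄ - μ₀)/SE = (43.00 - 46)/0.8571 = -3.5002
Critical value: t_{0.025,48} = ±2.011
p-value ≈ 0.0010
Decision: reject H₀

Answer: t = -3.5002, reject H₀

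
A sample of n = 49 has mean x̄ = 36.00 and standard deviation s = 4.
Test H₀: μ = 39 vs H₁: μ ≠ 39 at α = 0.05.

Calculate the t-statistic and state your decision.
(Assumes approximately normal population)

Answer: t = -5.2503, reject H₀

Derivation:
df = n - 1 = 48
SE = s/√n = 4/√49 = 0.5714
t = (x̄ - μ₀)/SE = (36.00 - 39)/0.5714 = -5.2503
Critical value: t_{0.025,48} = ±2.011
p-value < 0.0001
Decision: reject H₀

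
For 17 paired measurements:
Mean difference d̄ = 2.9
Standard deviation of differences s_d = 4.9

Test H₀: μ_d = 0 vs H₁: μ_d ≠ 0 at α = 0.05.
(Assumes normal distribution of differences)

Answer: t = 2.4403, reject H₀

Derivation:
df = n - 1 = 16
SE = s_d/√n = 4.9/√17 = 1.1884
t = d̄/SE = 2.9/1.1884 = 2.4403
Critical value: t_{0.025,16} = ±2.120
p-value ≈ 0.0267
Decision: reject H₀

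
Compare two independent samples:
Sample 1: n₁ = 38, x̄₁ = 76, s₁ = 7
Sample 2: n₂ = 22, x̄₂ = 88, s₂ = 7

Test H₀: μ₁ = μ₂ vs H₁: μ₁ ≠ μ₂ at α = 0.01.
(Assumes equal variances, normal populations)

Answer: t = -6.3990, reject H₀

Derivation:
Pooled variance: s²_p = [37×7² + 21×7²]/(58) = 49.0000
s_p = 7.0000
SE = s_p×√(1/n₁ + 1/n₂) = 7.0000×√(1/38 + 1/22) = 1.8753
t = (x̄₁ - x̄₂)/SE = (76 - 88)/1.8753 = -6.3990
df = 58, t-critical = ±2.663
Decision: reject H₀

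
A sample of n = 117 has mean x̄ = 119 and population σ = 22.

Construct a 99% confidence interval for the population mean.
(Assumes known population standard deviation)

Confidence level: 99%, α = 0.01
z_0.005 = 2.576
SE = σ/√n = 22/√117 = 2.0339
Margin of error = 2.576 × 2.0339 = 5.2393
CI: x̄ ± margin = 119 ± 5.2393
CI: (113.7607, 124.2393)

Answer: (113.7607, 124.2393)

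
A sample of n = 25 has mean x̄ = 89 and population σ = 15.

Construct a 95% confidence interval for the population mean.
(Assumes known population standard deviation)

Confidence level: 95%, α = 0.05
z_0.025 = 1.960
SE = σ/√n = 15/√25 = 3.0000
Margin of error = 1.960 × 3.0000 = 5.8800
CI: x̄ ± margin = 89 ± 5.8800
CI: (83.1200, 94.8800)

Answer: (83.1200, 94.8800)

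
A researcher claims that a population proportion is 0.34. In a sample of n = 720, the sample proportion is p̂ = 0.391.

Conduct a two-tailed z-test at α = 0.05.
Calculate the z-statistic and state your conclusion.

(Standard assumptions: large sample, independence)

Answer: z = 2.8889, reject H₀

Derivation:
H₀: p = 0.34, H₁: p ≠ 0.34
Standard error: SE = √(p₀(1-p₀)/n) = √(0.34×0.66/720) = 0.017654
z-statistic: z = (p̂ - p₀)/SE = (0.391 - 0.34)/0.017654 = 2.8889
Critical value: z_0.025 = ±1.960
p-value = 0.0039
Decision: reject H₀ at α = 0.05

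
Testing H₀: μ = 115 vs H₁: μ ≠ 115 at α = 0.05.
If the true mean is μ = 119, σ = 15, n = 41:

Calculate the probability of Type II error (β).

SE = σ/√n = 15/√41 = 2.3426
Critical values: μ₀ ± z_0.025×SE = 115 ± 1.960×2.3426
Acceptance region: (110.4085, 119.5915)
Under H₁ (μ = 119): z_high = (119.5915 - 119)/2.3426 = 0.2525, z_low = (110.4085 - 119)/2.3426 = -3.6675
β = P(not reject | H₁) = Φ(0.2525) - Φ(-3.6675) ≈ 0.5996

Answer: β ≈ 0.5996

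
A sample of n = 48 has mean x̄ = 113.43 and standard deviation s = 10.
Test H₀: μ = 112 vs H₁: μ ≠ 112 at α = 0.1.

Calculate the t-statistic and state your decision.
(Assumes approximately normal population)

Answer: t = 0.9907, fail to reject H₀

Derivation:
df = n - 1 = 47
SE = s/√n = 10/√48 = 1.4434
t = (x̄ - μ₀)/SE = (113.43 - 112)/1.4434 = 0.9907
Critical value: t_{0.05,47} = ±1.678
p-value ≈ 0.3269
Decision: fail to reject H₀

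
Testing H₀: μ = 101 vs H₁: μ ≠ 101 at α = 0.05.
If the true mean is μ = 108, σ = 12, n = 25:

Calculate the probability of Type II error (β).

Answer: β ≈ 0.1694

Derivation:
SE = σ/√n = 12/√25 = 2.4000
Critical values: μ₀ ± z_0.025×SE = 101 ± 1.960×2.4000
Acceptance region: (96.2960, 105.7040)
Under H₁ (μ = 108): z_high = (105.7040 - 108)/2.4000 = -0.9567, z_low = (96.2960 - 108)/2.4000 = -4.8767
β = P(not reject | H₁) = Φ(-0.9567) - Φ(-4.8767) ≈ 0.1694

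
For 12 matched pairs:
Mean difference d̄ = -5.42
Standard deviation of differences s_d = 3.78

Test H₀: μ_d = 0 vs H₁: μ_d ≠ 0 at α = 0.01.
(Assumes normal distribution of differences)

Answer: t = -4.9670, reject H₀

Derivation:
df = n - 1 = 11
SE = s_d/√n = 3.78/√12 = 1.0912
t = d̄/SE = -5.42/1.0912 = -4.9670
Critical value: t_{0.005,11} = ±3.106
p-value ≈ 0.0004
Decision: reject H₀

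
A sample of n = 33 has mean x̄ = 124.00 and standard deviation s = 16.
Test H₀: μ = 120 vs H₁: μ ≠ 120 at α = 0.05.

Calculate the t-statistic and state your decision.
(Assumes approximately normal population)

Answer: t = 1.4362, fail to reject H₀

Derivation:
df = n - 1 = 32
SE = s/√n = 16/√33 = 2.7852
t = (x̄ - μ₀)/SE = (124.00 - 120)/2.7852 = 1.4362
Critical value: t_{0.025,32} = ±2.037
p-value ≈ 0.1607
Decision: fail to reject H₀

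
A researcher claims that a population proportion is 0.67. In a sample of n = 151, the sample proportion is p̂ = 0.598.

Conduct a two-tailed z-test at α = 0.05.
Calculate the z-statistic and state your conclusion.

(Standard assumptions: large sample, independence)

Answer: z = -1.8816, fail to reject H₀

Derivation:
H₀: p = 0.67, H₁: p ≠ 0.67
Standard error: SE = √(p₀(1-p₀)/n) = √(0.67×0.33/151) = 0.038265
z-statistic: z = (p̂ - p₀)/SE = (0.598 - 0.67)/0.038265 = -1.8816
Critical value: z_0.025 = ±1.960
p-value = 0.0599
Decision: fail to reject H₀ at α = 0.05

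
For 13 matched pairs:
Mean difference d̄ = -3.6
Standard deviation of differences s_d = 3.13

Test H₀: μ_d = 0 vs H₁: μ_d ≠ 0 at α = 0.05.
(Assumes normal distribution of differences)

Answer: t = -4.1470, reject H₀

Derivation:
df = n - 1 = 12
SE = s_d/√n = 3.13/√13 = 0.8681
t = d̄/SE = -3.6/0.8681 = -4.1470
Critical value: t_{0.025,12} = ±2.179
p-value ≈ 0.0014
Decision: reject H₀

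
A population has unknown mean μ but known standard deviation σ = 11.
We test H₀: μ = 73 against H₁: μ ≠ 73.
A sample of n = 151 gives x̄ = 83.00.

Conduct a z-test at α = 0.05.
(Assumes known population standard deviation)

Answer: z = 11.1707, reject H₀

Derivation:
Standard error: SE = σ/√n = 11/√151 = 0.8952
z-statistic: z = (x̄ - μ₀)/SE = (83.00 - 73)/0.8952 = 11.1707
Critical value: ±1.960
p-value < 0.0001
Decision: reject H₀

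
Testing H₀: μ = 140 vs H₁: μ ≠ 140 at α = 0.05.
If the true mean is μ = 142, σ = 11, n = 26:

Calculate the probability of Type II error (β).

Answer: β ≈ 0.8472

Derivation:
SE = σ/√n = 11/√26 = 2.1573
Critical values: μ₀ ± z_0.025×SE = 140 ± 1.960×2.1573
Acceptance region: (135.7717, 144.2283)
Under H₁ (μ = 142): z_high = (144.2283 - 142)/2.1573 = 1.0329, z_low = (135.7717 - 142)/2.1573 = -2.8871
β = P(not reject | H₁) = Φ(1.0329) - Φ(-2.8871) ≈ 0.8472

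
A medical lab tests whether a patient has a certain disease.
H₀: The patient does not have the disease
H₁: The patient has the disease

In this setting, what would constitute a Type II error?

A Type I error (probability α) occurs when we reject a true H₀.
A Type II error (probability β) occurs when we fail to reject a false H₀.

Answer: Failing to diagnose a patient who actually has the disease (false negative)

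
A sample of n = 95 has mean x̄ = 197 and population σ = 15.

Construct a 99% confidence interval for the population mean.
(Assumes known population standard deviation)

Confidence level: 99%, α = 0.01
z_0.005 = 2.576
SE = σ/√n = 15/√95 = 1.5390
Margin of error = 2.576 × 1.5390 = 3.9645
CI: x̄ ± margin = 197 ± 3.9645
CI: (193.0355, 200.9645)

Answer: (193.0355, 200.9645)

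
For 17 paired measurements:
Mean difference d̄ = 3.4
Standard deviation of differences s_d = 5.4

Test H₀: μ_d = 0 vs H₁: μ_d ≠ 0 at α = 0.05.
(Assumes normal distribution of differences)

df = n - 1 = 16
SE = s_d/√n = 5.4/√17 = 1.3097
t = d̄/SE = 3.4/1.3097 = 2.5960
Critical value: t_{0.025,16} = ±2.120
p-value ≈ 0.0195
Decision: reject H₀

Answer: t = 2.5960, reject H₀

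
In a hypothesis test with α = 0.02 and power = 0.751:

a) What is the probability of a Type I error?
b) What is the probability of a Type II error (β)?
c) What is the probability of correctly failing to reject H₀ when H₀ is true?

Answer: a) 0.02, b) 0.249, c) 0.98

Derivation:
a) Type I error probability = α = 0.02
b) Power = P(reject H₀ | H₁ true) = 1 - β = 0.751, so Type II error probability = β = 1 - Power = 0.249
c) P(fail to reject H₀ | H₀ true) = 1 - α = 0.98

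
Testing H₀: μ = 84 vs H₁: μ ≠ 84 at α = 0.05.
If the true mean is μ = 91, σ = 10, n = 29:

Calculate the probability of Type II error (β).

SE = σ/√n = 10/√29 = 1.8570
Critical values: μ₀ ± z_0.025×SE = 84 ± 1.960×1.8570
Acceptance region: (80.3603, 87.6397)
Under H₁ (μ = 91): z_high = (87.6397 - 91)/1.8570 = -1.8095, z_low = (80.3603 - 91)/1.8570 = -5.7295
β = P(not reject | H₁) = Φ(-1.8095) - Φ(-5.7295) ≈ 0.0352

Answer: β ≈ 0.0352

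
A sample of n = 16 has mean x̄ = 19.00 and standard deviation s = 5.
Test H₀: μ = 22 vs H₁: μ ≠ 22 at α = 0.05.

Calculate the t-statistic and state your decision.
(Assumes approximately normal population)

df = n - 1 = 15
SE = s/√n = 5/√16 = 1.2500
t = (x̄ - μ₀)/SE = (19.00 - 22)/1.2500 = -2.4000
Critical value: t_{0.025,15} = ±2.131
p-value ≈ 0.0298
Decision: reject H₀

Answer: t = -2.4000, reject H₀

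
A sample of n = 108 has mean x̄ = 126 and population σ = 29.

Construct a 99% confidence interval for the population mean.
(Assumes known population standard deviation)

Answer: (118.8117, 133.1883)

Derivation:
Confidence level: 99%, α = 0.01
z_0.005 = 2.576
SE = σ/√n = 29/√108 = 2.7905
Margin of error = 2.576 × 2.7905 = 7.1883
CI: x̄ ± margin = 126 ± 7.1883
CI: (118.8117, 133.1883)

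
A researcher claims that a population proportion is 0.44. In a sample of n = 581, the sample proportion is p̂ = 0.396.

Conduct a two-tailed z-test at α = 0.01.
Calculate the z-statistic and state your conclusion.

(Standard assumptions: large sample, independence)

H₀: p = 0.44, H₁: p ≠ 0.44
Standard error: SE = √(p₀(1-p₀)/n) = √(0.44×0.56/581) = 0.020594
z-statistic: z = (p̂ - p₀)/SE = (0.396 - 0.44)/0.020594 = -2.1365
Critical value: z_0.005 = ±2.576
p-value = 0.0326
Decision: fail to reject H₀ at α = 0.01

Answer: z = -2.1365, fail to reject H₀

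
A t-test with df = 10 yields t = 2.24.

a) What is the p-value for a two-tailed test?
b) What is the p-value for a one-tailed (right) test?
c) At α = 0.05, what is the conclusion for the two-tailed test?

Using t-distribution with df = 10:
a) Two-tailed: p = 2×P(T > 2.24) = 0.0490
b) One-tailed: p = P(T > 2.24) = 0.0245
c) 0.0490 < 0.05, reject H₀

Answer: a) 0.0490, b) 0.0245, c) reject H₀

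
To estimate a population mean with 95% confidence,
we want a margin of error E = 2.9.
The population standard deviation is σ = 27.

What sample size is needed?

z_0.025 = 1.960
n = (z×σ/E)² = (1.960×27/2.9)²
n = 332.9996
Round up: n = 333

Answer: n = 333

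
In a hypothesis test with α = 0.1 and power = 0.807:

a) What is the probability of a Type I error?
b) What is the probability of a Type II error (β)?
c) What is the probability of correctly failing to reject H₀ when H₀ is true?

a) Type I error probability = α = 0.1
b) Power = P(reject H₀ | H₁ true) = 1 - β = 0.807, so Type II error probability = β = 1 - Power = 0.193
c) P(fail to reject H₀ | H₀ true) = 1 - α = 0.9

Answer: a) 0.1, b) 0.193, c) 0.9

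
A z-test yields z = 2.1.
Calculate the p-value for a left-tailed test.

Answer: p-value ≈ 0.9821

Derivation:
For z = 2.1:
p = P(Z < 2.1) = Φ(2.1) = 0.9821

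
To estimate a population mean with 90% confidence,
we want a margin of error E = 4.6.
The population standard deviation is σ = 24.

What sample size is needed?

Answer: n = 74

Derivation:
z_0.05 = 1.645
n = (z×σ/E)² = (1.645×24/4.6)²
n = 73.6612
Round up: n = 74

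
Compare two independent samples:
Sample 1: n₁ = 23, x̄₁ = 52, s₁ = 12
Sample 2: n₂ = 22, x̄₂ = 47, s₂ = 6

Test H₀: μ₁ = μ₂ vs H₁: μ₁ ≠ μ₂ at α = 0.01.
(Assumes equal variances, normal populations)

Answer: t = 1.7551, fail to reject H₀

Derivation:
Pooled variance: s²_p = [22×12² + 21×6²]/(43) = 91.2558
s_p = 9.5528
SE = s_p×√(1/n₁ + 1/n₂) = 9.5528×√(1/23 + 1/22) = 2.8488
t = (x̄₁ - x̄₂)/SE = (52 - 47)/2.8488 = 1.7551
df = 43, t-critical = ±2.695
Decision: fail to reject H₀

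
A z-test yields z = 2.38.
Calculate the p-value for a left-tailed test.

Answer: p-value ≈ 0.9913

Derivation:
For z = 2.38:
p = P(Z < 2.38) = Φ(2.38) = 0.9913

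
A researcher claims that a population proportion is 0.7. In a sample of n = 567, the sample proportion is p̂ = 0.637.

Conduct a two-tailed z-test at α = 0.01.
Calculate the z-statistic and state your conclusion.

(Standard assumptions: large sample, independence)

H₀: p = 0.7, H₁: p ≠ 0.7
Standard error: SE = √(p₀(1-p₀)/n) = √(0.7×0.3/567) = 0.019245
z-statistic: z = (p̂ - p₀)/SE = (0.637 - 0.7)/0.019245 = -3.2736
Critical value: z_0.005 = ±2.576
p-value = 0.0011
Decision: reject H₀ at α = 0.01

Answer: z = -3.2736, reject H₀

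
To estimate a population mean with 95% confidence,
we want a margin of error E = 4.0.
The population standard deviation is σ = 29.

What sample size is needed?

Answer: n = 202

Derivation:
z_0.025 = 1.960
n = (z×σ/E)² = (1.960×29/4.0)²
n = 201.9241
Round up: n = 202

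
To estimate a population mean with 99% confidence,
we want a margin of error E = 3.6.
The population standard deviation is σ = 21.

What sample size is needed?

z_0.005 = 2.576
n = (z×σ/E)² = (2.576×21/3.6)²
n = 225.8007
Round up: n = 226

Answer: n = 226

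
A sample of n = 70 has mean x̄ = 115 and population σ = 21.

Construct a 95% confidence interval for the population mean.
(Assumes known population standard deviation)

Answer: (110.0804, 119.9196)

Derivation:
Confidence level: 95%, α = 0.05
z_0.025 = 1.960
SE = σ/√n = 21/√70 = 2.5100
Margin of error = 1.960 × 2.5100 = 4.9196
CI: x̄ ± margin = 115 ± 4.9196
CI: (110.0804, 119.9196)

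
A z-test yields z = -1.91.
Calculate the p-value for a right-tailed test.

For z = -1.91:
p = P(Z > -1.91) = 1 - Φ(-1.91) = 0.9719

Answer: p-value ≈ 0.9719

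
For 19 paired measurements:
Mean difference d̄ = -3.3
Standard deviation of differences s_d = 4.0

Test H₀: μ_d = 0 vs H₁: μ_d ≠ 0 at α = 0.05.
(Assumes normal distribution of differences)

df = n - 1 = 18
SE = s_d/√n = 4.0/√19 = 0.9177
t = d̄/SE = -3.3/0.9177 = -3.5959
Critical value: t_{0.025,18} = ±2.101
p-value ≈ 0.0021
Decision: reject H₀

Answer: t = -3.5959, reject H₀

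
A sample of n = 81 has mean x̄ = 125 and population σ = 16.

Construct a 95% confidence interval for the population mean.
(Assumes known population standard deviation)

Confidence level: 95%, α = 0.05
z_0.025 = 1.960
SE = σ/√n = 16/√81 = 1.7778
Margin of error = 1.960 × 1.7778 = 3.4845
CI: x̄ ± margin = 125 ± 3.4845
CI: (121.5155, 128.4845)

Answer: (121.5155, 128.4845)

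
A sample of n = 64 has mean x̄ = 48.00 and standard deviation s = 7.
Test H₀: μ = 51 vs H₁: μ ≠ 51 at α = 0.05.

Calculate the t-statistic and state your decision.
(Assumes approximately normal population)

Answer: t = -3.4286, reject H₀

Derivation:
df = n - 1 = 63
SE = s/√n = 7/√64 = 0.8750
t = (x̄ - μ₀)/SE = (48.00 - 51)/0.8750 = -3.4286
Critical value: t_{0.025,63} = ±1.998
p-value ≈ 0.0011
Decision: reject H₀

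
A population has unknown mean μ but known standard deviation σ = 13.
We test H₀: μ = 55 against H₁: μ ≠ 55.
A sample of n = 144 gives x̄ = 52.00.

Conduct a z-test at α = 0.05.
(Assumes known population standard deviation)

Standard error: SE = σ/√n = 13/√144 = 1.0833
z-statistic: z = (x̄ - μ₀)/SE = (52.00 - 55)/1.0833 = -2.7693
Critical value: ±1.960
p-value = 0.0056
Decision: reject H₀

Answer: z = -2.7693, reject H₀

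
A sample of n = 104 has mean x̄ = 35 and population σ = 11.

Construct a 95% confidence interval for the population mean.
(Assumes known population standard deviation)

Confidence level: 95%, α = 0.05
z_0.025 = 1.960
SE = σ/√n = 11/√104 = 1.0786
Margin of error = 1.960 × 1.0786 = 2.1141
CI: x̄ ± margin = 35 ± 2.1141
CI: (32.8859, 37.1141)

Answer: (32.8859, 37.1141)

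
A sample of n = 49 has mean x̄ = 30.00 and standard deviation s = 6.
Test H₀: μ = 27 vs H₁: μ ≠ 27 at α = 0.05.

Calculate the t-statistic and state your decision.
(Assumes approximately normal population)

Answer: t = 3.5002, reject H₀

Derivation:
df = n - 1 = 48
SE = s/√n = 6/√49 = 0.8571
t = (x̄ - μ₀)/SE = (30.00 - 27)/0.8571 = 3.5002
Critical value: t_{0.025,48} = ±2.011
p-value ≈ 0.0010
Decision: reject H₀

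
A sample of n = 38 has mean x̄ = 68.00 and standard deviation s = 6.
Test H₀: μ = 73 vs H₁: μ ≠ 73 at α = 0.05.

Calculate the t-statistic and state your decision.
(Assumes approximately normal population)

Answer: t = -5.1372, reject H₀

Derivation:
df = n - 1 = 37
SE = s/√n = 6/√38 = 0.9733
t = (x̄ - μ₀)/SE = (68.00 - 73)/0.9733 = -5.1372
Critical value: t_{0.025,37} = ±2.026
p-value < 0.0001
Decision: reject H₀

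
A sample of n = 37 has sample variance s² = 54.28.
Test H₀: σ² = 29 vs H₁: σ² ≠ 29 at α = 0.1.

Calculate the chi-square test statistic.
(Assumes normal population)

df = n - 1 = 36
χ² = (n-1)s²/σ₀² = 36×54.28/29 = 67.3821
Critical values: χ²_{0.95,36} = 23.269, χ²_{0.05,36} = 50.998
Rejection region: χ² < 23.269 or χ² > 50.998
Decision: reject H₀

Answer: χ² = 67.3821, reject H₀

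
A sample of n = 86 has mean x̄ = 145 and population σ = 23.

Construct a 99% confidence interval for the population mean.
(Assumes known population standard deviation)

Confidence level: 99%, α = 0.01
z_0.005 = 2.576
SE = σ/√n = 23/√86 = 2.4802
Margin of error = 2.576 × 2.4802 = 6.3890
CI: x̄ ± margin = 145 ± 6.3890
CI: (138.6110, 151.3890)

Answer: (138.6110, 151.3890)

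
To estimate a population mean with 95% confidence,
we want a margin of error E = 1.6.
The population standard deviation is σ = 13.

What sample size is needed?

Answer: n = 254

Derivation:
z_0.025 = 1.960
n = (z×σ/E)² = (1.960×13/1.6)²
n = 253.6056
Round up: n = 254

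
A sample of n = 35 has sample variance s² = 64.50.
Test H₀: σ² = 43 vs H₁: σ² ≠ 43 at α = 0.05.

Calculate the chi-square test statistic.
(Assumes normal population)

Answer: χ² = 51.0000, fail to reject H₀

Derivation:
df = n - 1 = 34
χ² = (n-1)s²/σ₀² = 34×64.50/43 = 51.0000
Critical values: χ²_{0.975,34} = 19.806, χ²_{0.025,34} = 51.966
Rejection region: χ² < 19.806 or χ² > 51.966
Decision: fail to reject H₀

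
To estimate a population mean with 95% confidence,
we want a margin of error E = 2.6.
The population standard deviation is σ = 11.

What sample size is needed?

z_0.025 = 1.960
n = (z×σ/E)² = (1.960×11/2.6)²
n = 68.7624
Round up: n = 69

Answer: n = 69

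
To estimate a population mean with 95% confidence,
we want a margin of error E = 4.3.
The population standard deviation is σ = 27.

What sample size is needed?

z_0.025 = 1.960
n = (z×σ/E)² = (1.960×27/4.3)²
n = 151.4617
Round up: n = 152

Answer: n = 152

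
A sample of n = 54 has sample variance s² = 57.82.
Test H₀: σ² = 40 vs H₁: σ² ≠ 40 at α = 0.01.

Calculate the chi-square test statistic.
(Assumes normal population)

Answer: χ² = 76.6115, fail to reject H₀

Derivation:
df = n - 1 = 53
χ² = (n-1)s²/σ₀² = 53×57.82/40 = 76.6115
Critical values: χ²_{0.995,53} = 30.230, χ²_{0.005,53} = 83.253
Rejection region: χ² < 30.230 or χ² > 83.253
Decision: fail to reject H₀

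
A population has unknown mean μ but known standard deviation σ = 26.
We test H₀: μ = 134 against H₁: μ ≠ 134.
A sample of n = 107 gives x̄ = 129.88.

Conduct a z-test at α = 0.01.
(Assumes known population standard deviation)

Answer: z = -1.6391, fail to reject H₀

Derivation:
Standard error: SE = σ/√n = 26/√107 = 2.5135
z-statistic: z = (x̄ - μ₀)/SE = (129.88 - 134)/2.5135 = -1.6391
Critical value: ±2.576
p-value = 0.1012
Decision: fail to reject H₀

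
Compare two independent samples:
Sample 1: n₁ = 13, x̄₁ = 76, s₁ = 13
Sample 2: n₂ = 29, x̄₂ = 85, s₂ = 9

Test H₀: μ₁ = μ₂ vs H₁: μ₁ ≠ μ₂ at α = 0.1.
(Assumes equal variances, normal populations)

Answer: t = -2.6019, reject H₀

Derivation:
Pooled variance: s²_p = [12×13² + 28×9²]/(40) = 107.4000
s_p = 10.3634
SE = s_p×√(1/n₁ + 1/n₂) = 10.3634×√(1/13 + 1/29) = 3.4590
t = (x̄₁ - x̄₂)/SE = (76 - 85)/3.4590 = -2.6019
df = 40, t-critical = ±1.684
Decision: reject H₀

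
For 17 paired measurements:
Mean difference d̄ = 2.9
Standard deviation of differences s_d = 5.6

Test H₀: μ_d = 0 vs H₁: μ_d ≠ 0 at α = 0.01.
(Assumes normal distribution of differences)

Answer: t = 2.1352, fail to reject H₀

Derivation:
df = n - 1 = 16
SE = s_d/√n = 5.6/√17 = 1.3582
t = d̄/SE = 2.9/1.3582 = 2.1352
Critical value: t_{0.005,16} = ±2.921
p-value ≈ 0.0486
Decision: fail to reject H₀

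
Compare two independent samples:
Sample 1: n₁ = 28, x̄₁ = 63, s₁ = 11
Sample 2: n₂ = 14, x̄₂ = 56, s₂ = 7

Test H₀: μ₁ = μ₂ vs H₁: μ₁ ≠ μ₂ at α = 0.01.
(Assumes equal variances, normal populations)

Pooled variance: s²_p = [27×11² + 13×7²]/(40) = 97.6000
s_p = 9.8793
SE = s_p×√(1/n₁ + 1/n₂) = 9.8793×√(1/28 + 1/14) = 3.2338
t = (x̄₁ - x̄₂)/SE = (63 - 56)/3.2338 = 2.1646
df = 40, t-critical = ±2.704
Decision: fail to reject H₀

Answer: t = 2.1646, fail to reject H₀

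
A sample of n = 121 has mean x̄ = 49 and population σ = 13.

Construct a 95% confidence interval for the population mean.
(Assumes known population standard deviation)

Answer: (46.6837, 51.3163)

Derivation:
Confidence level: 95%, α = 0.05
z_0.025 = 1.960
SE = σ/√n = 13/√121 = 1.1818
Margin of error = 1.960 × 1.1818 = 2.3163
CI: x̄ ± margin = 49 ± 2.3163
CI: (46.6837, 51.3163)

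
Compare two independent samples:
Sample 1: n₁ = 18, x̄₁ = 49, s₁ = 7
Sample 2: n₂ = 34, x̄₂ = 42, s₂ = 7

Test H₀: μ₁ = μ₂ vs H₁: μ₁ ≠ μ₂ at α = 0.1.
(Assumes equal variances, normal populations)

Pooled variance: s²_p = [17×7² + 33×7²]/(50) = 49.0000
s_p = 7.0000
SE = s_p×√(1/n₁ + 1/n₂) = 7.0000×√(1/18 + 1/34) = 2.0404
t = (x̄₁ - x̄₂)/SE = (49 - 42)/2.0404 = 3.4307
df = 50, t-critical = ±1.676
Decision: reject H₀

Answer: t = 3.4307, reject H₀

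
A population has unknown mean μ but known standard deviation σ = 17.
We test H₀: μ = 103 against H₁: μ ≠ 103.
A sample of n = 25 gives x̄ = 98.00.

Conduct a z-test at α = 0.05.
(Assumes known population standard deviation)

Standard error: SE = σ/√n = 17/√25 = 3.4000
z-statistic: z = (x̄ - μ₀)/SE = (98.00 - 103)/3.4000 = -1.4706
Critical value: ±1.960
p-value = 0.1414
Decision: fail to reject H₀

Answer: z = -1.4706, fail to reject H₀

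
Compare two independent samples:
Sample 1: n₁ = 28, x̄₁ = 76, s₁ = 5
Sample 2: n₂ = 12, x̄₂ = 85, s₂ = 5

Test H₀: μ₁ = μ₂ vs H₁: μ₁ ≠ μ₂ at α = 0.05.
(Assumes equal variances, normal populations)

Answer: t = -5.2168, reject H₀

Derivation:
Pooled variance: s²_p = [27×5² + 11×5²]/(38) = 25.0000
s_p = 5.0000
SE = s_p×√(1/n₁ + 1/n₂) = 5.0000×√(1/28 + 1/12) = 1.7252
t = (x̄₁ - x̄₂)/SE = (76 - 85)/1.7252 = -5.2168
df = 38, t-critical = ±2.024
Decision: reject H₀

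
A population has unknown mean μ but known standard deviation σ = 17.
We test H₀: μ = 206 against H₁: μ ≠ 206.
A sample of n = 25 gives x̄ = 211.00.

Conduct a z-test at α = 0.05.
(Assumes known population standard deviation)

Answer: z = 1.4706, fail to reject H₀

Derivation:
Standard error: SE = σ/√n = 17/√25 = 3.4000
z-statistic: z = (x̄ - μ₀)/SE = (211.00 - 206)/3.4000 = 1.4706
Critical value: ±1.960
p-value = 0.1414
Decision: fail to reject H₀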